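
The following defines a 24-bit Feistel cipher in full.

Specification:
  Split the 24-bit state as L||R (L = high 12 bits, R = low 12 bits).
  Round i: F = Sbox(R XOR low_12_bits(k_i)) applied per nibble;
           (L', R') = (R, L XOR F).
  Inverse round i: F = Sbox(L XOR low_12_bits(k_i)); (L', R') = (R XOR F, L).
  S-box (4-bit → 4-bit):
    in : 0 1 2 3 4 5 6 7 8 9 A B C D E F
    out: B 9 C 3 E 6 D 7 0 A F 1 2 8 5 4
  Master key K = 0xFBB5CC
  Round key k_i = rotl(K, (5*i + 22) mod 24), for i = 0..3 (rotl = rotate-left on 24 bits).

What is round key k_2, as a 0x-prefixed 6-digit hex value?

K = 0xFBB5CC
k_0 = rotl(K, (5*0+22) mod 24) = rotl(K, 22) = 0x3EED73
k_1 = rotl(K, (5*1+22) mod 24) = rotl(K, 3) = 0xDDAE67
k_2 = rotl(K, (5*2+22) mod 24) = rotl(K, 8) = 0xB5CCFB

0xB5CCFB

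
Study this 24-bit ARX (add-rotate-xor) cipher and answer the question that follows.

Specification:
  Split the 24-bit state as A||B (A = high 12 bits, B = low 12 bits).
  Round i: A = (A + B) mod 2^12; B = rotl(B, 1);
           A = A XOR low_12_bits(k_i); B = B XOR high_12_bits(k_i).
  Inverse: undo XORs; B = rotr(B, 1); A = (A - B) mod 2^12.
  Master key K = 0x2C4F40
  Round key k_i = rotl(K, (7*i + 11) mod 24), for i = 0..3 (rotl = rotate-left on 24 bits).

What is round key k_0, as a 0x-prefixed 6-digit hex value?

K = 0x2C4F40
k_0 = rotl(K, (7*0+11) mod 24) = rotl(K, 11) = 0x7A0162

0x7A0162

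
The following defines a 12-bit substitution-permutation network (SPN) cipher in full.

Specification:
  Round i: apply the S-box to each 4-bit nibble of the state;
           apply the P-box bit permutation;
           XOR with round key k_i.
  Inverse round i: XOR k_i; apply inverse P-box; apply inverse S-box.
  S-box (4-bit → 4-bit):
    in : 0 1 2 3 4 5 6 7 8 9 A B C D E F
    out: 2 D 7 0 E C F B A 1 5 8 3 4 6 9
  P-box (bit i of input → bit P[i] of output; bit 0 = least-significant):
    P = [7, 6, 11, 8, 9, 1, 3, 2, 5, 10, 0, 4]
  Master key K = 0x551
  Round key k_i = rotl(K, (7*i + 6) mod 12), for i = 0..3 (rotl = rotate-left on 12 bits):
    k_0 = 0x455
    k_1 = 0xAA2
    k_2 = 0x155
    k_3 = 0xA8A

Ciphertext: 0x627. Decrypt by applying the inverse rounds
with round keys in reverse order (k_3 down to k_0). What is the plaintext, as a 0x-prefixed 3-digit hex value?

0xFC2

s_0 = ciphertext = 0x627
s_1 = InvRound(s_0, k_3) = 0x25A
s_2 = InvRound(s_1, k_2) = 0xD6B
s_3 = InvRound(s_2, k_1) = 0xEA7
s_4 = InvRound(s_3, k_0) = 0xFC2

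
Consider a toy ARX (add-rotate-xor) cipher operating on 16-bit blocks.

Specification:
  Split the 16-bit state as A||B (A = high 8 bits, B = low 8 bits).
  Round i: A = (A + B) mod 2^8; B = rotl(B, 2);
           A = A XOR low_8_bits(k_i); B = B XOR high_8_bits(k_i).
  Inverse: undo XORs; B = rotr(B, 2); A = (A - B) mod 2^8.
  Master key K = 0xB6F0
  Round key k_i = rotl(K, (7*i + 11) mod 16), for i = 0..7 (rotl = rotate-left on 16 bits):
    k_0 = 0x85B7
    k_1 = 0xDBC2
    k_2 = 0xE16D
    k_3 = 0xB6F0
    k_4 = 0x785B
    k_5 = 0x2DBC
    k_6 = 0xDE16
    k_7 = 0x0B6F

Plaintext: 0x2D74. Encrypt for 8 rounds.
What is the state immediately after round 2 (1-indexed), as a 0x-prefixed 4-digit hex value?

0xA88A

s_0 = plaintext = 0x2D74
s_1 = Round(s_0, k_0) = 0x1654
s_2 = Round(s_1, k_1) = 0xA88A
s_3 = Round(s_2, k_2) = 0x5FCB
s_4 = Round(s_3, k_3) = 0xDA99
s_5 = Round(s_4, k_4) = 0x281E
s_6 = Round(s_5, k_5) = 0xFA55
s_7 = Round(s_6, k_6) = 0x598B
s_8 = Round(s_7, k_7) = 0x8B25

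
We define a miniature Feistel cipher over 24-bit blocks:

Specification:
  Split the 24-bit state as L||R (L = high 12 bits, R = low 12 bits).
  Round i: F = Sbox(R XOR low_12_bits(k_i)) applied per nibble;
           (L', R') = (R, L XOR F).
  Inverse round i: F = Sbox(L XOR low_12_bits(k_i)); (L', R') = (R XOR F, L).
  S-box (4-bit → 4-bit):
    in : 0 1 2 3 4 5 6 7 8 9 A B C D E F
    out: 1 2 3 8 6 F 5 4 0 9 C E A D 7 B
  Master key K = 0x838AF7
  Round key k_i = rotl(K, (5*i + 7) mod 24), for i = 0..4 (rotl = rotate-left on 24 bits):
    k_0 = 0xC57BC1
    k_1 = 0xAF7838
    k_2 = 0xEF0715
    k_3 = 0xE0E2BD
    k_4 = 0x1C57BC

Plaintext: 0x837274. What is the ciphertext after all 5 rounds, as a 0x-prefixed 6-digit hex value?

0x263422

s_0 = plaintext = 0x837274
s_1 = Round(s_0, k_0) = 0x2741D8
s_2 = Round(s_1, k_1) = 0x1D8B05
s_3 = Round(s_2, k_2) = 0xB05BF9
s_4 = Round(s_3, k_3) = 0xBF9263
s_5 = Round(s_4, k_4) = 0x263422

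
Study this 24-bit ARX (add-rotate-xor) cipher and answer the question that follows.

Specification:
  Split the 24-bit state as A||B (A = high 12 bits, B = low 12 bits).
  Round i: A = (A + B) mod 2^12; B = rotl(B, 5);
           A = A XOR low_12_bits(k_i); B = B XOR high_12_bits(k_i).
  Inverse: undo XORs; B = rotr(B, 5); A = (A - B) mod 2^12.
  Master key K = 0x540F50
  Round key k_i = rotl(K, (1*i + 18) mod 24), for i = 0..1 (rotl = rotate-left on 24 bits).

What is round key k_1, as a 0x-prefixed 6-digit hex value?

K = 0x540F50
k_0 = rotl(K, (1*0+18) mod 24) = rotl(K, 18) = 0x41503D
k_1 = rotl(K, (1*1+18) mod 24) = rotl(K, 19) = 0x82A07A

0x82A07A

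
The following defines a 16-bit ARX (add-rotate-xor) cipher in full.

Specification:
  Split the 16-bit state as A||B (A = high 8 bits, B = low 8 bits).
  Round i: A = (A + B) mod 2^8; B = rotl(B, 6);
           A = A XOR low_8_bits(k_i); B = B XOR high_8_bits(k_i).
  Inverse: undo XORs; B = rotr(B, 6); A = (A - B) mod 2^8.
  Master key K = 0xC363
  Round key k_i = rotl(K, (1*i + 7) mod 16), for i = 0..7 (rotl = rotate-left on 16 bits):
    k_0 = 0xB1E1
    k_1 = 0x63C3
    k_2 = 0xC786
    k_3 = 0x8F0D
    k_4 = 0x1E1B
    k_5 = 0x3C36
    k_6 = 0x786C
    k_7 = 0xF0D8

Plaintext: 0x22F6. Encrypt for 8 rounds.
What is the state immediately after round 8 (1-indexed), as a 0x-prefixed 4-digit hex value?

0x3E2D

s_0 = plaintext = 0x22F6
s_1 = Round(s_0, k_0) = 0xF90C
s_2 = Round(s_1, k_1) = 0xC660
s_3 = Round(s_2, k_2) = 0xA0DF
s_4 = Round(s_3, k_3) = 0x7278
s_5 = Round(s_4, k_4) = 0xF100
s_6 = Round(s_5, k_5) = 0xC73C
s_7 = Round(s_6, k_6) = 0x6F77
s_8 = Round(s_7, k_7) = 0x3E2D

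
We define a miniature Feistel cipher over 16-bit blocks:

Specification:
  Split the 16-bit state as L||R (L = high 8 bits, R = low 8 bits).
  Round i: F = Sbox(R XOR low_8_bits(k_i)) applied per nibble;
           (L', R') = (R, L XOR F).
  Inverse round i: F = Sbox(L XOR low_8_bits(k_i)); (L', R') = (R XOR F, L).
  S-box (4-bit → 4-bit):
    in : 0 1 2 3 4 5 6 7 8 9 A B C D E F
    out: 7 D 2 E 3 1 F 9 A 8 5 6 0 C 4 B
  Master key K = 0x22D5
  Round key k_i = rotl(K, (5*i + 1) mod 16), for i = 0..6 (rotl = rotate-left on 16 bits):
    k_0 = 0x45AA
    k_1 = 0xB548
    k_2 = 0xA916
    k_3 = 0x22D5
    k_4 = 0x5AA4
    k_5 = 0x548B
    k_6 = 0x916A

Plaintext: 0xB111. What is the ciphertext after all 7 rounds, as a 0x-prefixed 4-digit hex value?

0xB845

s_0 = plaintext = 0xB111
s_1 = Round(s_0, k_0) = 0x11D7
s_2 = Round(s_1, k_1) = 0xD79A
s_3 = Round(s_2, k_2) = 0x9A77
s_4 = Round(s_3, k_3) = 0x77C8
s_5 = Round(s_4, k_4) = 0xC887
s_6 = Round(s_5, k_5) = 0x87B8
s_7 = Round(s_6, k_6) = 0xB845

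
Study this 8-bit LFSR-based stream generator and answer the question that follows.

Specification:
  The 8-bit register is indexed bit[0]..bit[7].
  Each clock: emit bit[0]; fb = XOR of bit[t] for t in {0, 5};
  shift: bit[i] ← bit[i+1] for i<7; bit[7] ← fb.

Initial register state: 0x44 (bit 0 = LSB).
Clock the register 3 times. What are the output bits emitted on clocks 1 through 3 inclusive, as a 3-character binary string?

reg_0 = 0x44
clock 1: out=0, reg = 0x22
clock 2: out=0, reg = 0x91
clock 3: out=1, reg = 0xC8

001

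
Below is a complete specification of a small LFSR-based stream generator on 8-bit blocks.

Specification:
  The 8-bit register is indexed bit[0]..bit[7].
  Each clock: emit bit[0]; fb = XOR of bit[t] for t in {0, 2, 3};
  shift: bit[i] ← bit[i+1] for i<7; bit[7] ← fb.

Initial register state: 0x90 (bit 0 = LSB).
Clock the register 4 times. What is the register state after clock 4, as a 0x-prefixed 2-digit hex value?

reg_0 = 0x90
clock 1: out=0, reg = 0x48
clock 2: out=0, reg = 0xA4
clock 3: out=0, reg = 0xD2
clock 4: out=0, reg = 0x69

0x69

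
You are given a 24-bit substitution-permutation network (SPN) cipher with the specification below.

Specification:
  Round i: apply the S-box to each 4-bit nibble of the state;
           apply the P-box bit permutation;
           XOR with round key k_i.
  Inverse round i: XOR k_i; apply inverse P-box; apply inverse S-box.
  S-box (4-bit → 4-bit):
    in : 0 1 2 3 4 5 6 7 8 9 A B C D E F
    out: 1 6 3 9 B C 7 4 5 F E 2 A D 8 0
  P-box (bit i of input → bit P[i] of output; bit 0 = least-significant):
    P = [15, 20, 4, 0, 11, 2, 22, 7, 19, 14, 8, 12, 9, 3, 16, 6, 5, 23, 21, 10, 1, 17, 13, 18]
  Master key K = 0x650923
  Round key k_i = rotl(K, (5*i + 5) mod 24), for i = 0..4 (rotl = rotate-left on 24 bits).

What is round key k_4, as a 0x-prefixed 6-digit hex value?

0xCA1246

K = 0x650923
k_0 = rotl(K, (5*0+5) mod 24) = rotl(K, 5) = 0xA1246C
k_1 = rotl(K, (5*1+5) mod 24) = rotl(K, 10) = 0x248D94
k_2 = rotl(K, (5*2+5) mod 24) = rotl(K, 15) = 0x91B284
k_3 = rotl(K, (5*3+5) mod 24) = rotl(K, 20) = 0x365092
k_4 = rotl(K, (5*4+5) mod 24) = rotl(K, 1) = 0xCA1246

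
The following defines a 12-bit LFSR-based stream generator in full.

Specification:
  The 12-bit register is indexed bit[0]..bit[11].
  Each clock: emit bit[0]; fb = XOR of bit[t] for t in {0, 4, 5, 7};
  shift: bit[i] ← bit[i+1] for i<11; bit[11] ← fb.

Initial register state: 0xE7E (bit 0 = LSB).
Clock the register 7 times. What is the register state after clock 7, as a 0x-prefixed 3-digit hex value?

0x6DC

reg_0 = 0xE7E
clock 1: out=0, reg = 0x73F
clock 2: out=1, reg = 0xB9F
clock 3: out=1, reg = 0xDCF
clock 4: out=1, reg = 0x6E7
clock 5: out=1, reg = 0xB73
clock 6: out=1, reg = 0xDB9
clock 7: out=1, reg = 0x6DC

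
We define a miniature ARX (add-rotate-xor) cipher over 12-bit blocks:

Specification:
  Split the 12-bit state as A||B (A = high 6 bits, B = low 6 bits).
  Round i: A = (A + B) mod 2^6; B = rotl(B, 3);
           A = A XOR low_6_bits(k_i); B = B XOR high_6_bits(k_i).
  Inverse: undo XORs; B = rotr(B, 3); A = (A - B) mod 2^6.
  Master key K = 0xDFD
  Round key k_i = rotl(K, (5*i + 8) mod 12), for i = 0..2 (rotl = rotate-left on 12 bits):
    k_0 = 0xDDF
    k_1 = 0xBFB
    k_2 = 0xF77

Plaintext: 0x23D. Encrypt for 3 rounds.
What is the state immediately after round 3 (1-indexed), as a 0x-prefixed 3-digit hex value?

0x098

s_0 = plaintext = 0x23D
s_1 = Round(s_0, k_0) = 0x698
s_2 = Round(s_1, k_1) = 0x26C
s_3 = Round(s_2, k_2) = 0x098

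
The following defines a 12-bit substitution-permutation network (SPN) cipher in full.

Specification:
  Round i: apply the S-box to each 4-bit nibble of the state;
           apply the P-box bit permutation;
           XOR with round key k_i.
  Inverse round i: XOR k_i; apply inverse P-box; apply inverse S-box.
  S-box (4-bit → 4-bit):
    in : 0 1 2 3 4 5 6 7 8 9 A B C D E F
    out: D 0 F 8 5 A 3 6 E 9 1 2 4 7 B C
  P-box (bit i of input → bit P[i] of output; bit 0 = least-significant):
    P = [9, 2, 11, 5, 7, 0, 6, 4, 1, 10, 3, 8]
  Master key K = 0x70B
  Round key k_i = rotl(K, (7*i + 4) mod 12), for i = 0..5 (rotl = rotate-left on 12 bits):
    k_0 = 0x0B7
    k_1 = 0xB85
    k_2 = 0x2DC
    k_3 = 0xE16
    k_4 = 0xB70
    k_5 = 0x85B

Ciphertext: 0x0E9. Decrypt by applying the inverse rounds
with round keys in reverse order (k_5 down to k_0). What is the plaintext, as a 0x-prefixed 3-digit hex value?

s_0 = ciphertext = 0x0E9
s_1 = InvRound(s_0, k_5) = 0xA9F
s_2 = InvRound(s_1, k_4) = 0x0D5
s_3 = InvRound(s_2, k_3) = 0x6D4
s_4 = InvRound(s_3, k_2) = 0x711
s_5 = InvRound(s_4, k_1) = 0xB97
s_6 = InvRound(s_5, k_0) = 0x310

0x310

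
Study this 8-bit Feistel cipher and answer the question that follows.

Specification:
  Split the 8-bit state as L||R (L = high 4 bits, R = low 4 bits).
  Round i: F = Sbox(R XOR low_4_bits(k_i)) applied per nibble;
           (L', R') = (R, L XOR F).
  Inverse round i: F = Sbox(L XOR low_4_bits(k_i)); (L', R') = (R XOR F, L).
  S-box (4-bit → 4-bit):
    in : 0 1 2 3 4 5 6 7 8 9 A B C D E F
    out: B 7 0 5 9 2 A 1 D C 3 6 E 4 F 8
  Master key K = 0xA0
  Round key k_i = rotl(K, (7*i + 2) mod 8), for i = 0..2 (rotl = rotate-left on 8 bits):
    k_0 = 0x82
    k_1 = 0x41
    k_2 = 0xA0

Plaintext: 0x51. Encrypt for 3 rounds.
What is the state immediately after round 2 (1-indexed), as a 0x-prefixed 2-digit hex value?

0x06

s_0 = plaintext = 0x51
s_1 = Round(s_0, k_0) = 0x10
s_2 = Round(s_1, k_1) = 0x06
s_3 = Round(s_2, k_2) = 0x6A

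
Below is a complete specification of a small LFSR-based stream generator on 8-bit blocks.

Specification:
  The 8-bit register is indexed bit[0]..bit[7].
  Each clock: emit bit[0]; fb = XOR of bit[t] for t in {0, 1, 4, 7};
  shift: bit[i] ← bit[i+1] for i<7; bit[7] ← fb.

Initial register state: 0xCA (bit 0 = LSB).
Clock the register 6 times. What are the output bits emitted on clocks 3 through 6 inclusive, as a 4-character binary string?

0100

reg_0 = 0xCA
clock 1: out=0, reg = 0x65
clock 2: out=1, reg = 0xB2
clock 3: out=0, reg = 0xD9
clock 4: out=1, reg = 0xEC
clock 5: out=0, reg = 0xF6
clock 6: out=0, reg = 0xFB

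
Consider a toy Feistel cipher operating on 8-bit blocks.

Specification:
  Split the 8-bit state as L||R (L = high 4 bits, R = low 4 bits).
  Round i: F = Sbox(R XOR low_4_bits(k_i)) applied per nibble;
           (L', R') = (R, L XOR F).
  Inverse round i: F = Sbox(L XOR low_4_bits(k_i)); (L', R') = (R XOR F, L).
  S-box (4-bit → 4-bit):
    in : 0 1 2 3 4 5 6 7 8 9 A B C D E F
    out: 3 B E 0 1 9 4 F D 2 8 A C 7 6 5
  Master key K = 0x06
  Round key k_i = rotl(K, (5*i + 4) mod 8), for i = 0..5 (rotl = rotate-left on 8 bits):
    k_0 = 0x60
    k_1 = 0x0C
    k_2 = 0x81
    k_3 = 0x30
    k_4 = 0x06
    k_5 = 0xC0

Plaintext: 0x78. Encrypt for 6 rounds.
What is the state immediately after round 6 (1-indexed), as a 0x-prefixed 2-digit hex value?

0xA3

s_0 = plaintext = 0x78
s_1 = Round(s_0, k_0) = 0x8A
s_2 = Round(s_1, k_1) = 0xAC
s_3 = Round(s_2, k_2) = 0xCD
s_4 = Round(s_3, k_3) = 0xDB
s_5 = Round(s_4, k_4) = 0xBA
s_6 = Round(s_5, k_5) = 0xA3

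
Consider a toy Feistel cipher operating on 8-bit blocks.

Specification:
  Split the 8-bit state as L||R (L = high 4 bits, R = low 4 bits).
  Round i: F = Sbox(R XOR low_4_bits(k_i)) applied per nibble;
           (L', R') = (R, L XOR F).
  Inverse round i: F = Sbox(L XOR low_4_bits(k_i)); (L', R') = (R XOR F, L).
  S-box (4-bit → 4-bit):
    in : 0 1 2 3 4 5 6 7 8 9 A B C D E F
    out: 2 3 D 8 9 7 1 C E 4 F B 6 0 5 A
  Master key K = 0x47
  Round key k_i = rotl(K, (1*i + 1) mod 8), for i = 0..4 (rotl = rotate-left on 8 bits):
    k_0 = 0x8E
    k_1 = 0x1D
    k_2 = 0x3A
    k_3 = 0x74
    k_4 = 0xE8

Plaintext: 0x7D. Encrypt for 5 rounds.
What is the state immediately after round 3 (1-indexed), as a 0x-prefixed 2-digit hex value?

0x00

s_0 = plaintext = 0x7D
s_1 = Round(s_0, k_0) = 0xDF
s_2 = Round(s_1, k_1) = 0xF0
s_3 = Round(s_2, k_2) = 0x00
s_4 = Round(s_3, k_3) = 0x09
s_5 = Round(s_4, k_4) = 0x93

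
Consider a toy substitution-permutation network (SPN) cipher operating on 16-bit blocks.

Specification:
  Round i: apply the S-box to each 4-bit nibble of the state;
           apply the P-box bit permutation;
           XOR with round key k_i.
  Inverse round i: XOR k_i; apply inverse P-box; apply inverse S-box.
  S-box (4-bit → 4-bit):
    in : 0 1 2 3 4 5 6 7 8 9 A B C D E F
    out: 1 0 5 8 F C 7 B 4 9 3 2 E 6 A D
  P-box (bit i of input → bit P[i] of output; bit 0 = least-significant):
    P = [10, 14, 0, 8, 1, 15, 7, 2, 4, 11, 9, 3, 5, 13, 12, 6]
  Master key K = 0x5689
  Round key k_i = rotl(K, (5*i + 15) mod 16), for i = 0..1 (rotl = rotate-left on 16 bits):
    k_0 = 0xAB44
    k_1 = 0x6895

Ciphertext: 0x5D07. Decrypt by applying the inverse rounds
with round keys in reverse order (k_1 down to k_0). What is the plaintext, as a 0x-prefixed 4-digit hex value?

0x4C3C

s_0 = ciphertext = 0x5D07
s_1 = InvRound(s_0, k_1) = 0xD029
s_2 = InvRound(s_1, k_0) = 0x4C3C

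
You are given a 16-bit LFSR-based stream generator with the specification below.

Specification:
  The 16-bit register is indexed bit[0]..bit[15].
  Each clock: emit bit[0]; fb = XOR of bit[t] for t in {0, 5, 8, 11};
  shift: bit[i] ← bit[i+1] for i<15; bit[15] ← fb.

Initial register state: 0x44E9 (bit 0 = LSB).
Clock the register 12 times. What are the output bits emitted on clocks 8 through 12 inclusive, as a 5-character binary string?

reg_0 = 0x44E9
clock 1: out=1, reg = 0x2274
clock 2: out=0, reg = 0x913A
clock 3: out=0, reg = 0x489D
clock 4: out=1, reg = 0x244E
clock 5: out=0, reg = 0x1227
clock 6: out=1, reg = 0x0913
clock 7: out=1, reg = 0x8489
clock 8: out=1, reg = 0xC244
clock 9: out=0, reg = 0x6122
clock 10: out=0, reg = 0x3091
clock 11: out=1, reg = 0x9848
clock 12: out=0, reg = 0xCC24

10010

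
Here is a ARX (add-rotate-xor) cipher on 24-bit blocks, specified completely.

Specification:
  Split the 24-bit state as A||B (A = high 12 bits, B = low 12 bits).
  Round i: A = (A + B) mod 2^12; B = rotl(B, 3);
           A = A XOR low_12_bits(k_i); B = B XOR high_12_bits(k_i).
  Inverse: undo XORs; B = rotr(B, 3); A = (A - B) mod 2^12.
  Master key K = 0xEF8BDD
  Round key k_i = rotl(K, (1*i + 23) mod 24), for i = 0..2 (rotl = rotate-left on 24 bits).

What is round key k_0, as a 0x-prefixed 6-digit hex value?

0xF7C5EE

K = 0xEF8BDD
k_0 = rotl(K, (1*0+23) mod 24) = rotl(K, 23) = 0xF7C5EE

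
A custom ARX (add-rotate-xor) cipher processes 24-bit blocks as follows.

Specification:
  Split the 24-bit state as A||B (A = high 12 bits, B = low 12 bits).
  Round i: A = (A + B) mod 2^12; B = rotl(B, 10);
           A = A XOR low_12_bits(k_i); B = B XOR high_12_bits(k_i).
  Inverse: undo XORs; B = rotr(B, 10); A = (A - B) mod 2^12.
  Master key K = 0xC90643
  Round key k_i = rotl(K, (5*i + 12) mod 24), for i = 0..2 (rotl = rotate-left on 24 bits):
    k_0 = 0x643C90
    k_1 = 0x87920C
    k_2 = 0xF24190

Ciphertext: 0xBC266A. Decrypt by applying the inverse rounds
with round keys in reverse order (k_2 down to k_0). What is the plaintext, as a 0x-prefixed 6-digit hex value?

0x165D30

s_0 = ciphertext = 0xBC266A
s_1 = InvRound(s_0, k_2) = 0x51853A
s_2 = InvRound(s_1, k_1) = 0x20550F
s_3 = InvRound(s_2, k_0) = 0x165D30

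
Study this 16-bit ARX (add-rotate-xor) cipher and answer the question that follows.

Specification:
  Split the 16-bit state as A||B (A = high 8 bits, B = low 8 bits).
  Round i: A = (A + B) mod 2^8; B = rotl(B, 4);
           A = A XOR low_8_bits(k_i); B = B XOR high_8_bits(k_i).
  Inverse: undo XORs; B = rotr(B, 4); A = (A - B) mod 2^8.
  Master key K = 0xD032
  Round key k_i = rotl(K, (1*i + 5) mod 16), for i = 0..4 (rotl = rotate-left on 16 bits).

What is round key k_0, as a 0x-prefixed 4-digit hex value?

0x065A

K = 0xD032
k_0 = rotl(K, (1*0+5) mod 16) = rotl(K, 5) = 0x065A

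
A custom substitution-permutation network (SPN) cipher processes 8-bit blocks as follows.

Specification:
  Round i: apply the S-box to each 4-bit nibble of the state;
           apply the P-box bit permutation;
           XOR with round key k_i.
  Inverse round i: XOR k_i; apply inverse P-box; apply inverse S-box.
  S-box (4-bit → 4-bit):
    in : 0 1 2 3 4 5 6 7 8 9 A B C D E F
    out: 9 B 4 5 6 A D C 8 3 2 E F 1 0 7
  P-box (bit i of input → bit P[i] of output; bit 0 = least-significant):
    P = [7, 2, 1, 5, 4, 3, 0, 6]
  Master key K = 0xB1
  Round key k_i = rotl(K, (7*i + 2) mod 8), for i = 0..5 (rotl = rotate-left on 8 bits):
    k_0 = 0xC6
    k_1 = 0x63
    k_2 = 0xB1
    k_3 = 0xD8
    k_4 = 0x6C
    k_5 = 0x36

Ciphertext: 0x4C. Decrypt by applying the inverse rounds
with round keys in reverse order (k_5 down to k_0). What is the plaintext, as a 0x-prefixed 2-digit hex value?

s_0 = ciphertext = 0x4C
s_1 = InvRound(s_0, k_5) = 0x17
s_2 = InvRound(s_1, k_4) = 0xC7
s_3 = InvRound(s_2, k_3) = 0xF4
s_4 = InvRound(s_3, k_2) = 0x7A
s_5 = InvRound(s_4, k_1) = 0xFE
s_6 = InvRound(s_5, k_0) = 0x98

0x98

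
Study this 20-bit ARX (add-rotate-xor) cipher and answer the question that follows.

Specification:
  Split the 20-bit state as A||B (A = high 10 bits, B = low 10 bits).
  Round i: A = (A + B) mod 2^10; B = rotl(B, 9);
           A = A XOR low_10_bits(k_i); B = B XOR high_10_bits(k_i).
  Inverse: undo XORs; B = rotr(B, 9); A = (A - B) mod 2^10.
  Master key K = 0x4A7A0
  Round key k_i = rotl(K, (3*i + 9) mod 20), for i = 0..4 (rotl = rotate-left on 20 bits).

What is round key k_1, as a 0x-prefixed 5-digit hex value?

0xA04A7

K = 0x4A7A0
k_0 = rotl(K, (3*0+9) mod 20) = rotl(K, 9) = 0xF4094
k_1 = rotl(K, (3*1+9) mod 20) = rotl(K, 12) = 0xA04A7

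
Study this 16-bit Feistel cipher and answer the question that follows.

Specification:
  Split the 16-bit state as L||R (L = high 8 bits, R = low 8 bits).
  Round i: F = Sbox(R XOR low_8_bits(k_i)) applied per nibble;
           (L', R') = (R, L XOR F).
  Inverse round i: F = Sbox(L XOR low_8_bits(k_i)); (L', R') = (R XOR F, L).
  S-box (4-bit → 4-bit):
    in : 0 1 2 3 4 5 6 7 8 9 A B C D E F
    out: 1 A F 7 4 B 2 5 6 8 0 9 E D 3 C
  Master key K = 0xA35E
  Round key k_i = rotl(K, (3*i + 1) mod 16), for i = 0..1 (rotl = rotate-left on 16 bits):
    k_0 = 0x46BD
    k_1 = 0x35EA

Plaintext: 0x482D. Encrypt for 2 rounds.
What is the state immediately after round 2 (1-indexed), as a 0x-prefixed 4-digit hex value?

0xC9DA

s_0 = plaintext = 0x482D
s_1 = Round(s_0, k_0) = 0x2DC9
s_2 = Round(s_1, k_1) = 0xC9DA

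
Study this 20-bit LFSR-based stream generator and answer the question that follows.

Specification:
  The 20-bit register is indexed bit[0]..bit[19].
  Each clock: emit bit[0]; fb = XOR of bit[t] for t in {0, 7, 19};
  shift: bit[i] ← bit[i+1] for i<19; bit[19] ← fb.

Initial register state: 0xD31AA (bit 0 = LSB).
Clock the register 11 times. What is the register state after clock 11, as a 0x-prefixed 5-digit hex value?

0xD71A6

reg_0 = 0xD31AA
clock 1: out=0, reg = 0x698D5
clock 2: out=1, reg = 0x34C6A
clock 3: out=0, reg = 0x1A635
clock 4: out=1, reg = 0x8D31A
clock 5: out=0, reg = 0xC698D
clock 6: out=1, reg = 0xE34C6
clock 7: out=0, reg = 0x71A63
clock 8: out=1, reg = 0xB8D31
clock 9: out=1, reg = 0x5C698
clock 10: out=0, reg = 0xAE34C
clock 11: out=0, reg = 0xD71A6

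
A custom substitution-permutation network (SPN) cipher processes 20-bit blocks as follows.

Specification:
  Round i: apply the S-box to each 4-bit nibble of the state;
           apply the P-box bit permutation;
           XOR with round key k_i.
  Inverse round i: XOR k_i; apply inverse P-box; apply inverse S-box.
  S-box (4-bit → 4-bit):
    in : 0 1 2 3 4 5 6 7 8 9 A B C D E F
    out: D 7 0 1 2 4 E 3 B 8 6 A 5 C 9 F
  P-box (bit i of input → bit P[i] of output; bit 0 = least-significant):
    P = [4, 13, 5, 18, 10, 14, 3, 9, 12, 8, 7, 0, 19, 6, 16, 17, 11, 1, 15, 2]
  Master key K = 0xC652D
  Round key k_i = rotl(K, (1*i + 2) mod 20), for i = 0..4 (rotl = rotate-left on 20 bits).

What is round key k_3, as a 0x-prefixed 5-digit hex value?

K = 0xC652D
k_0 = rotl(K, (1*0+2) mod 20) = rotl(K, 2) = 0x194B7
k_1 = rotl(K, (1*1+2) mod 20) = rotl(K, 3) = 0x3296E
k_2 = rotl(K, (1*2+2) mod 20) = rotl(K, 4) = 0x652DC
k_3 = rotl(K, (1*3+2) mod 20) = rotl(K, 5) = 0xCA5B8

0xCA5B8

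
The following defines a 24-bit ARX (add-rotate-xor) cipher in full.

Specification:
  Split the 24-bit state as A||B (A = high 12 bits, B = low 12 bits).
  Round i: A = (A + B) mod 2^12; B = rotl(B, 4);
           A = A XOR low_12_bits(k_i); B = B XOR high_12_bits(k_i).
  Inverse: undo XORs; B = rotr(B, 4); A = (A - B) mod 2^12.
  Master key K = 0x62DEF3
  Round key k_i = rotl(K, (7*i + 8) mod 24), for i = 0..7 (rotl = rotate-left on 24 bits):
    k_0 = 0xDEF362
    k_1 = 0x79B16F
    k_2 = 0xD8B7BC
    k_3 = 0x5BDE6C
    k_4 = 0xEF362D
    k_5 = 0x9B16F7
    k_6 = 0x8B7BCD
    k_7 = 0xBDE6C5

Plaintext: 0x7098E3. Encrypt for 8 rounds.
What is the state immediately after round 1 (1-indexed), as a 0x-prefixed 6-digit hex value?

s_0 = plaintext = 0x7098E3
s_1 = Round(s_0, k_0) = 0xC8E3D7
s_2 = Round(s_1, k_1) = 0x10AAE8
s_3 = Round(s_2, k_2) = 0xC4E301
s_4 = Round(s_3, k_3) = 0x1235AE
s_5 = Round(s_4, k_4) = 0x0FC416
s_6 = Round(s_5, k_5) = 0x3E58D5
s_7 = Round(s_6, k_6) = 0x7775EF
s_8 = Round(s_7, k_7) = 0xBA352B

0xC8E3D7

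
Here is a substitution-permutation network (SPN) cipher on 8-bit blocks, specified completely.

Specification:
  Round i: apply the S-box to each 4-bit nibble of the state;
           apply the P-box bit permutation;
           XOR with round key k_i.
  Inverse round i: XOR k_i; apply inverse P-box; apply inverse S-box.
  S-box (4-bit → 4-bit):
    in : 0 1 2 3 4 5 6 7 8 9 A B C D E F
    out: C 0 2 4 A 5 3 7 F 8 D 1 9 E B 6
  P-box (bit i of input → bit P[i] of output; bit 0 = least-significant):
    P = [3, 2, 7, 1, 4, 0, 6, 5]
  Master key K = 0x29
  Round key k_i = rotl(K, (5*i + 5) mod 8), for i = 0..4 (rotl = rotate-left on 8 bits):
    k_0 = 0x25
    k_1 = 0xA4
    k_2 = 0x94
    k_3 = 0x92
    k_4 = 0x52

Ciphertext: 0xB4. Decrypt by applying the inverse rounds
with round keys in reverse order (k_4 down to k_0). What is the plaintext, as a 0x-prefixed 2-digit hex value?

0x16

s_0 = ciphertext = 0xB4
s_1 = InvRound(s_0, k_4) = 0x0D
s_2 = InvRound(s_1, k_3) = 0x68
s_3 = InvRound(s_2, k_2) = 0xA7
s_4 = InvRound(s_3, k_1) = 0x29
s_5 = InvRound(s_4, k_0) = 0x16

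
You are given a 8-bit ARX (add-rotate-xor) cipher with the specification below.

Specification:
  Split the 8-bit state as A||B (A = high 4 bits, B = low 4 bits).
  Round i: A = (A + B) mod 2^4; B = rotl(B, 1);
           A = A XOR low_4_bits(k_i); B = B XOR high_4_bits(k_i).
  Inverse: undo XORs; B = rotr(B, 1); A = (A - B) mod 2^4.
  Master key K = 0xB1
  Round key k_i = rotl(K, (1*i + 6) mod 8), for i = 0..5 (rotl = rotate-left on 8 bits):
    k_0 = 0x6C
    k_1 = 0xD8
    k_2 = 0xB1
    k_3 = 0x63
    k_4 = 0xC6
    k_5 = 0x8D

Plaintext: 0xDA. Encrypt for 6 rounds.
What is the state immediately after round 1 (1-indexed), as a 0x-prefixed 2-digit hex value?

0xB3

s_0 = plaintext = 0xDA
s_1 = Round(s_0, k_0) = 0xB3
s_2 = Round(s_1, k_1) = 0x6B
s_3 = Round(s_2, k_2) = 0x0C
s_4 = Round(s_3, k_3) = 0xFF
s_5 = Round(s_4, k_4) = 0x83
s_6 = Round(s_5, k_5) = 0x6E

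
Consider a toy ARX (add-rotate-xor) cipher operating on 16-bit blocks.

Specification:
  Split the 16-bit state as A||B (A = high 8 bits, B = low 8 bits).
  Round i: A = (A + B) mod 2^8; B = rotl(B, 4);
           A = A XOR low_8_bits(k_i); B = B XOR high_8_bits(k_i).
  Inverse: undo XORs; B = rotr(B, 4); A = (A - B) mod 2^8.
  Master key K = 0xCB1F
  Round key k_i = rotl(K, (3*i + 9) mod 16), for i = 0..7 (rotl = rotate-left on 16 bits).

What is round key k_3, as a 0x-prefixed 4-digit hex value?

K = 0xCB1F
k_0 = rotl(K, (3*0+9) mod 16) = rotl(K, 9) = 0x3F96
k_1 = rotl(K, (3*1+9) mod 16) = rotl(K, 12) = 0xFCB1
k_2 = rotl(K, (3*2+9) mod 16) = rotl(K, 15) = 0xE58F
k_3 = rotl(K, (3*3+9) mod 16) = rotl(K, 2) = 0x2C7F

0x2C7F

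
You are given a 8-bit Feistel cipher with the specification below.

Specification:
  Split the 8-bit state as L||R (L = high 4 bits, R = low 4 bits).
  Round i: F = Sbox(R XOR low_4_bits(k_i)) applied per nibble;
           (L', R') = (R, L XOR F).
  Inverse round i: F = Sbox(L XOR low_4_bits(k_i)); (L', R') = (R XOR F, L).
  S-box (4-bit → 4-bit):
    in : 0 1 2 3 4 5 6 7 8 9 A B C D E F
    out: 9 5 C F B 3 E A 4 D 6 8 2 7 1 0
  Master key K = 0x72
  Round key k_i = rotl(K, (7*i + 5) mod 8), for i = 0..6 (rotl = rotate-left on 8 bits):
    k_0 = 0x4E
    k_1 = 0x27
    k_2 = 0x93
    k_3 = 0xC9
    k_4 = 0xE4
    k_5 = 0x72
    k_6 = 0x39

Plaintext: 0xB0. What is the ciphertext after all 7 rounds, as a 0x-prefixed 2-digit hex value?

0xE1

s_0 = plaintext = 0xB0
s_1 = Round(s_0, k_0) = 0x0A
s_2 = Round(s_1, k_1) = 0xA7
s_3 = Round(s_2, k_2) = 0x71
s_4 = Round(s_3, k_3) = 0x13
s_5 = Round(s_4, k_4) = 0x3B
s_6 = Round(s_5, k_5) = 0xBE
s_7 = Round(s_6, k_6) = 0xE1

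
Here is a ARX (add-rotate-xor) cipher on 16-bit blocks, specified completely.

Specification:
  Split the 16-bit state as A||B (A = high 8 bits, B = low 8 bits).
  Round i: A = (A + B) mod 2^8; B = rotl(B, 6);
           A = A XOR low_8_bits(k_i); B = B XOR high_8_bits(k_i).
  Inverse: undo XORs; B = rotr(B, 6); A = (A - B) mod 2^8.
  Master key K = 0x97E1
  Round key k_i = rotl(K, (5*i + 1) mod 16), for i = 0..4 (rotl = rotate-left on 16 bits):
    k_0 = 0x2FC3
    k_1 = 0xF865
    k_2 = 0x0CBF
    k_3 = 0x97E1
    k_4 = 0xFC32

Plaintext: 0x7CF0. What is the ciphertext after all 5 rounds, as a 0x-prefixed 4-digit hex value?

0x2729

s_0 = plaintext = 0x7CF0
s_1 = Round(s_0, k_0) = 0xAF13
s_2 = Round(s_1, k_1) = 0xA73C
s_3 = Round(s_2, k_2) = 0x5C03
s_4 = Round(s_3, k_3) = 0xBE57
s_5 = Round(s_4, k_4) = 0x2729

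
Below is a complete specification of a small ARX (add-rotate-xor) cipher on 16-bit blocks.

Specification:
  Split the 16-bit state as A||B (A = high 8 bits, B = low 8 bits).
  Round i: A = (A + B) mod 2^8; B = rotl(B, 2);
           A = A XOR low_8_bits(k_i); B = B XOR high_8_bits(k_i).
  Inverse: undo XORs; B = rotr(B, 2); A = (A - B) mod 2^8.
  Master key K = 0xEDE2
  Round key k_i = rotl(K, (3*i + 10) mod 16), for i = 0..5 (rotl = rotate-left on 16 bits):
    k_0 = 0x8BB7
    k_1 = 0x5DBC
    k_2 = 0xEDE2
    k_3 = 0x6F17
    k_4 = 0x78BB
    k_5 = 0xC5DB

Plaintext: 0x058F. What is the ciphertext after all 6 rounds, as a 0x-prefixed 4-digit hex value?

s_0 = plaintext = 0x058F
s_1 = Round(s_0, k_0) = 0x23B5
s_2 = Round(s_1, k_1) = 0x648B
s_3 = Round(s_2, k_2) = 0x0DC3
s_4 = Round(s_3, k_3) = 0xC760
s_5 = Round(s_4, k_4) = 0x9CF9
s_6 = Round(s_5, k_5) = 0x4E22

0x4E22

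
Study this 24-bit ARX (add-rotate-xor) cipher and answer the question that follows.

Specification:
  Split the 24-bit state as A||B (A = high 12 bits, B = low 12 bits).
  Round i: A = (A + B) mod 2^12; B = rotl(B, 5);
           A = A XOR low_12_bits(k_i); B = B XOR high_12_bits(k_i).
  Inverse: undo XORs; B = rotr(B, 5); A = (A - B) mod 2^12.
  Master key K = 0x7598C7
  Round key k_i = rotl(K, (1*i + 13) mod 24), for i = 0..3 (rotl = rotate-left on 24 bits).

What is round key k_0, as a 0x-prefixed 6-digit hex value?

K = 0x7598C7
k_0 = rotl(K, (1*0+13) mod 24) = rotl(K, 13) = 0x18EEB3

0x18EEB3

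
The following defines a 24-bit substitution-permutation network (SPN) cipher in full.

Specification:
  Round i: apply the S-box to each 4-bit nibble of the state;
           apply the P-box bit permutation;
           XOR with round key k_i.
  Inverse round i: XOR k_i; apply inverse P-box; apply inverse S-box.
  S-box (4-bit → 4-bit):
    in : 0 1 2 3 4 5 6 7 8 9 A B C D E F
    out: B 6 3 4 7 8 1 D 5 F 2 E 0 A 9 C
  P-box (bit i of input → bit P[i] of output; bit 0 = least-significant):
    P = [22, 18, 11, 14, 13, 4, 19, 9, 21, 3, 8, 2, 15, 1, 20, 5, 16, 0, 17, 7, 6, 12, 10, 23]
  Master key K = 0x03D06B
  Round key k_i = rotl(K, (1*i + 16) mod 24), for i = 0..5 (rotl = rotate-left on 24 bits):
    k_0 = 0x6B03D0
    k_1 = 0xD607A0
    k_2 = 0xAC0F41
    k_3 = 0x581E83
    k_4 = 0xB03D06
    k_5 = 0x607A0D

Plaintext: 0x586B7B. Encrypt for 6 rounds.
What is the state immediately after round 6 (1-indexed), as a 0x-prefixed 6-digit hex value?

s_0 = plaintext = 0x586B7B
s_1 = Round(s_0, k_0) = 0xE4E8DC
s_2 = Round(s_1, k_1) = 0x7584D1
s_3 = Round(s_2, k_2) = 0x188099
s_4 = Round(s_3, k_3) = 0x27E09F
s_5 = Round(s_4, k_4) = 0x9BC7FA
s_6 = Round(s_5, k_5) = 0xCE6DC8

0xCE6DC8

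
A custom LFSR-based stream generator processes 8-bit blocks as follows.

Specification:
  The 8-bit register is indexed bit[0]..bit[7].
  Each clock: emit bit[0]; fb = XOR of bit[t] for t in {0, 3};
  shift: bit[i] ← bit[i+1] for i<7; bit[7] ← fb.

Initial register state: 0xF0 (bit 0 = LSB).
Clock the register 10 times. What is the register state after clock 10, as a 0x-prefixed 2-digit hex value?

reg_0 = 0xF0
clock 1: out=0, reg = 0x78
clock 2: out=0, reg = 0xBC
clock 3: out=0, reg = 0xDE
clock 4: out=0, reg = 0xEF
clock 5: out=1, reg = 0x77
clock 6: out=1, reg = 0xBB
clock 7: out=1, reg = 0x5D
clock 8: out=1, reg = 0x2E
clock 9: out=0, reg = 0x97
clock 10: out=1, reg = 0xCB

0xCB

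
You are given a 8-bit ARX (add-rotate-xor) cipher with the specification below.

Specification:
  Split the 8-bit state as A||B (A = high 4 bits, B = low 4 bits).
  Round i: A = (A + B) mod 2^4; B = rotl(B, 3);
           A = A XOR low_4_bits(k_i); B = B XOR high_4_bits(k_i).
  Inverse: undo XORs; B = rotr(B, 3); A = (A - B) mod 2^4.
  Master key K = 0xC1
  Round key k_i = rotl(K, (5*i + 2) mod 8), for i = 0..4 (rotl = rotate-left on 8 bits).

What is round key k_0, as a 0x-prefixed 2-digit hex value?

K = 0xC1
k_0 = rotl(K, (5*0+2) mod 8) = rotl(K, 2) = 0x07

0x07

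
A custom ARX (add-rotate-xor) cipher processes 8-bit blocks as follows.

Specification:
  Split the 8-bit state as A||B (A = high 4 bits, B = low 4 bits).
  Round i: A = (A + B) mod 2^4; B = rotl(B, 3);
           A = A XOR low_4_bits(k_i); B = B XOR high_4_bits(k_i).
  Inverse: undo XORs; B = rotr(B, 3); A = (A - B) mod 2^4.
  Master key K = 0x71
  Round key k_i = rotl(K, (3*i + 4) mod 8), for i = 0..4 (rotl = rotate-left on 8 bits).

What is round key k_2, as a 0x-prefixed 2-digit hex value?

K = 0x71
k_0 = rotl(K, (3*0+4) mod 8) = rotl(K, 4) = 0x17
k_1 = rotl(K, (3*1+4) mod 8) = rotl(K, 7) = 0xB8
k_2 = rotl(K, (3*2+4) mod 8) = rotl(K, 2) = 0xC5

0xC5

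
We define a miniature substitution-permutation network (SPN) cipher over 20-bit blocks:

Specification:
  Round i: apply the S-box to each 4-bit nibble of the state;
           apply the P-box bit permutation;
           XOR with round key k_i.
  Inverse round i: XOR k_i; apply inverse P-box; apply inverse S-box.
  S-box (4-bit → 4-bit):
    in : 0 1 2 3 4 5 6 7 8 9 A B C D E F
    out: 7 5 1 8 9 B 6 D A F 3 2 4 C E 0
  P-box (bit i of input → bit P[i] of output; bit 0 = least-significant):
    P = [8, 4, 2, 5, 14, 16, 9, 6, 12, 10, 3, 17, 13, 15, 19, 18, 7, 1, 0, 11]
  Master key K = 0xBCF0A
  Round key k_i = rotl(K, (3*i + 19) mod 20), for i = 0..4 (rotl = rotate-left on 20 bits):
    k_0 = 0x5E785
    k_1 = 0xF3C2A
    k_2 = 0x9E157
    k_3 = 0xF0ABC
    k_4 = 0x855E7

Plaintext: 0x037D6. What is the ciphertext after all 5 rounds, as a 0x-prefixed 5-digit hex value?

s_0 = plaintext = 0x037D6
s_1 = Round(s_0, k_0) = 0x3F55A
s_2 = Round(s_1, k_1) = 0xC617A
s_3 = Round(s_2, k_2) = 0x1320E
s_4 = Round(s_3, k_3) = 0xA5809
s_5 = Round(s_4, k_4) = 0xFB251

0xFB251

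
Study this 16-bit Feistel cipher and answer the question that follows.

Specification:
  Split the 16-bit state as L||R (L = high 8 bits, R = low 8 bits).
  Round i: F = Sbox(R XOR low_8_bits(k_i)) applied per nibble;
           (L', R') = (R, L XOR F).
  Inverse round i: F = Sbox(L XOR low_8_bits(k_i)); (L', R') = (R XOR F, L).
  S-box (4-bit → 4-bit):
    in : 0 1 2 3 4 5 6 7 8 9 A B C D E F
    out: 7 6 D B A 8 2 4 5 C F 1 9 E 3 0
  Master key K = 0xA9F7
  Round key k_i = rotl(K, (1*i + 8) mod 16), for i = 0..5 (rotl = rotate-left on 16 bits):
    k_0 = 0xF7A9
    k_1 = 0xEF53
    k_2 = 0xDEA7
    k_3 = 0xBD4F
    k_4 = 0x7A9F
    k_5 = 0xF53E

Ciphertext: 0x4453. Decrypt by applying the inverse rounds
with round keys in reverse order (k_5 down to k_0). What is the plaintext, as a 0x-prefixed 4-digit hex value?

s_0 = ciphertext = 0x4453
s_1 = InvRound(s_0, k_5) = 0x1C44
s_2 = InvRound(s_1, k_4) = 0x1F1C
s_3 = InvRound(s_2, k_3) = 0x9B1F
s_4 = InvRound(s_3, k_2) = 0xA69B
s_5 = InvRound(s_4, k_1) = 0x93A6
s_6 = InvRound(s_5, k_0) = 0x1993

0x1993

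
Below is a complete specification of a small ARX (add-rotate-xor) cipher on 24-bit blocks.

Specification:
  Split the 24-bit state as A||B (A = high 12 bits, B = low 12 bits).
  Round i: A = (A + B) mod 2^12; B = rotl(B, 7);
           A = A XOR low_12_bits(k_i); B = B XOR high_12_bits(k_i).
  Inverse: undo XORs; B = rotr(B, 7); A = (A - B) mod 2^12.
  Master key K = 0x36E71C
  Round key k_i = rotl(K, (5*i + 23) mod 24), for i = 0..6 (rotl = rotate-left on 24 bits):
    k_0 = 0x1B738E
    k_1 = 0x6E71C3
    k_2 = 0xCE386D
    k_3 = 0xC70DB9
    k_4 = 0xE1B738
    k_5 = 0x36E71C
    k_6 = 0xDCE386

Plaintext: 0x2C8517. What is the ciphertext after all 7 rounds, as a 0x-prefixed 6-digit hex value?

0x058193

s_0 = plaintext = 0x2C8517
s_1 = Round(s_0, k_0) = 0x451A1F
s_2 = Round(s_1, k_1) = 0xFB3937
s_3 = Round(s_2, k_2) = 0x08772A
s_4 = Round(s_3, k_3) = 0xA08949
s_5 = Round(s_4, k_4) = 0x469AD1
s_6 = Round(s_5, k_5) = 0x826BB8
s_7 = Round(s_6, k_6) = 0x058193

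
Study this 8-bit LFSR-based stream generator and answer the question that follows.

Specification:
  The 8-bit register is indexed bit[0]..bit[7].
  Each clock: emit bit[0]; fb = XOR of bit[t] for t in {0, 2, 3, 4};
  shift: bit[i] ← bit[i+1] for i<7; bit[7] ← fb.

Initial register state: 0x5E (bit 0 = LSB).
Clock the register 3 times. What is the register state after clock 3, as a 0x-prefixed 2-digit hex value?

0xEB

reg_0 = 0x5E
clock 1: out=0, reg = 0xAF
clock 2: out=1, reg = 0xD7
clock 3: out=1, reg = 0xEB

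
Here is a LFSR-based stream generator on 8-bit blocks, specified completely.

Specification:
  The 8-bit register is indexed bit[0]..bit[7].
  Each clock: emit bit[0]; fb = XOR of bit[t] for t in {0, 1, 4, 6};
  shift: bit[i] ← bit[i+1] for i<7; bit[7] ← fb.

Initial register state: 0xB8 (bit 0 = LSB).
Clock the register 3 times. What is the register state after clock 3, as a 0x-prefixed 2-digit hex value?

reg_0 = 0xB8
clock 1: out=0, reg = 0xDC
clock 2: out=0, reg = 0x6E
clock 3: out=0, reg = 0x37

0x37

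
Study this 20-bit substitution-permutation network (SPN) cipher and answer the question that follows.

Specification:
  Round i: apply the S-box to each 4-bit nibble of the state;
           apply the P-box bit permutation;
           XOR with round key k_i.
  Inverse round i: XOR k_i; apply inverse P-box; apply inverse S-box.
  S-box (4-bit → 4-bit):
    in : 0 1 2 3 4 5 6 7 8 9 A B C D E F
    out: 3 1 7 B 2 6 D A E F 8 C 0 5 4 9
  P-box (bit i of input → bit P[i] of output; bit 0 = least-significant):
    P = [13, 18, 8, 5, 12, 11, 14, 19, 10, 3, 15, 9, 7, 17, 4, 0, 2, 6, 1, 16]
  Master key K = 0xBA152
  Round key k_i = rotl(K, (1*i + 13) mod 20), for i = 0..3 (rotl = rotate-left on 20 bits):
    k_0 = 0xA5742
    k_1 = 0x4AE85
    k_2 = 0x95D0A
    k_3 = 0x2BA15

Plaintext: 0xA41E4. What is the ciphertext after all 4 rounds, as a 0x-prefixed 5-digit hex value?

0x9963F

s_0 = plaintext = 0xA41E4
s_1 = Round(s_0, k_0) = 0xD1342
s_2 = Round(s_1, k_1) = 0x0810B
s_3 = Round(s_2, k_2) = 0xB407F
s_4 = Round(s_3, k_3) = 0x9963F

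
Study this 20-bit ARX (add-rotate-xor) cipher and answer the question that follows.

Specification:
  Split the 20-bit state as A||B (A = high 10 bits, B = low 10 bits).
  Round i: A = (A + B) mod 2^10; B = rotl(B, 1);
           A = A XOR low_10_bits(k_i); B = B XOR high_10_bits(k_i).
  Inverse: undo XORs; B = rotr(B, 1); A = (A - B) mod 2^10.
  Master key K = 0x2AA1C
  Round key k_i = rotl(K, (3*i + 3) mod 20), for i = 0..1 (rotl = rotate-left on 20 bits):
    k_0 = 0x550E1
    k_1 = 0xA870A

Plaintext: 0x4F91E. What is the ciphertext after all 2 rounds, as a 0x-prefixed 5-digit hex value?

0x4BC70

s_0 = plaintext = 0x4F91E
s_1 = Round(s_0, k_0) = 0xAF768
s_2 = Round(s_1, k_1) = 0x4BC70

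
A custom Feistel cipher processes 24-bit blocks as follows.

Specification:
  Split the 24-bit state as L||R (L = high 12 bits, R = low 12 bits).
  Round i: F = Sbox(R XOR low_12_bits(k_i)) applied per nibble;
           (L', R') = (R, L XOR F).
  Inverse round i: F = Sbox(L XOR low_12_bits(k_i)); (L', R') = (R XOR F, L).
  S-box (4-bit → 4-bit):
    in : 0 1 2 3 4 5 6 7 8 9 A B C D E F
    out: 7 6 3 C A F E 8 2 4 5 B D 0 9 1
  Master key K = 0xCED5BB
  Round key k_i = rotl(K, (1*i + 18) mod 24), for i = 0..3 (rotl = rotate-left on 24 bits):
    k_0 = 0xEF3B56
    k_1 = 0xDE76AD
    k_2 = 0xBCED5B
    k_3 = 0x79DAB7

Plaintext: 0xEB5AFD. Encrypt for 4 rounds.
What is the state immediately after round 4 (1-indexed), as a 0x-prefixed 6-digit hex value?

s_0 = plaintext = 0xEB5AFD
s_1 = Round(s_0, k_0) = 0xAFD8EE
s_2 = Round(s_1, k_1) = 0x8EE351
s_3 = Round(s_2, k_2) = 0x35119B
s_4 = Round(s_3, k_3) = 0x19B86C

0x19B86C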